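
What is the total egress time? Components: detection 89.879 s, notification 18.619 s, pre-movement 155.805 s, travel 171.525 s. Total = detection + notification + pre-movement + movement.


Total = 89.879 + 18.619 + 155.805 + 171.525 = 435.828 s

435.828 s


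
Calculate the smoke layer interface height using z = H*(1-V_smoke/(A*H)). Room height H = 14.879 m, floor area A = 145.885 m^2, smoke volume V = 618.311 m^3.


V/(A*H) = 0.28485
1 - 0.28485 = 0.71515
z = 14.879 * 0.71515 = 10.641 m

10.641 m


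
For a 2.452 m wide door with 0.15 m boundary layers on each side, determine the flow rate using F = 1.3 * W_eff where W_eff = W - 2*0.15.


W_eff = 2.452 - 0.30 = 2.152 m
F = 1.3 * 2.152 = 2.7976 persons/s

2.7976 persons/s


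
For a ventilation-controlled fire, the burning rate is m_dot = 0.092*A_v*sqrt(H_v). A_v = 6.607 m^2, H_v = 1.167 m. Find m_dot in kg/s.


sqrt(H_v) = 1.0803
m_dot = 0.092 * 6.607 * 1.0803 = 0.65664 kg/s

0.65664 kg/s


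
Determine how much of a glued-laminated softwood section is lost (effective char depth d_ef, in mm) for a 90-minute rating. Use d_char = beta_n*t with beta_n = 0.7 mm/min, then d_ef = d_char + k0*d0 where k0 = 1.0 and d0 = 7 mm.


d_char = 0.7 * 90 = 63 mm
d_ef = 63 + 1.0*7 = 70 mm

70 mm


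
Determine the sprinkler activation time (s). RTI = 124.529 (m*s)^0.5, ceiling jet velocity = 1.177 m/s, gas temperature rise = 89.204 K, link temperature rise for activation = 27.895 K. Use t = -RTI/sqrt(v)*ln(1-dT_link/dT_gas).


dT_link/dT_gas = 0.31271
ln(1 - 0.31271) = -0.37500
t = -124.529 / sqrt(1.177) * -0.37500 = 43.044 s

43.044 s


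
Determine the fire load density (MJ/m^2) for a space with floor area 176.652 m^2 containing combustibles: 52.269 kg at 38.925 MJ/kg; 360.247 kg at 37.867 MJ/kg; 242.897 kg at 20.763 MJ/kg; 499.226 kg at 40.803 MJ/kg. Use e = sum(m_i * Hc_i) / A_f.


Total energy = 52.269*38.925 + 360.247*37.867 + 242.897*20.763 + 499.226*40.803
= 2034.571 + 13641.47 + 5043.270 + 20369.92
= 41089.23 MJ
e = 41089.23 / 176.652 = 232.60 MJ/m^2

232.60 MJ/m^2


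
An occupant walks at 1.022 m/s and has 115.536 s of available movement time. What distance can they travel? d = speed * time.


d = 1.022 * 115.536 = 118.08 m

118.08 m


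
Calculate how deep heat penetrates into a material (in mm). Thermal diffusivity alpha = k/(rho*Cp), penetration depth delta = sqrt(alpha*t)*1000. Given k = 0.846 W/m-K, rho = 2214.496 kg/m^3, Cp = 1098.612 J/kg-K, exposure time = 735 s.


alpha = 0.846 / (2214.496 * 1098.612) = 3.4774e-07 m^2/s
alpha * t = 0.00025559
delta = sqrt(0.00025559) * 1000 = 15.987 mm

15.987 mm


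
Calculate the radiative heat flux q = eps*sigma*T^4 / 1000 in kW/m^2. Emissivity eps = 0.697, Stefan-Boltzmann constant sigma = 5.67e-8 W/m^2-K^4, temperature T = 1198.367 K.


T^4 = 2.0623e+12
q = 0.697 * 5.67e-8 * 2.0623e+12 / 1000 = 81.503 kW/m^2

81.503 kW/m^2


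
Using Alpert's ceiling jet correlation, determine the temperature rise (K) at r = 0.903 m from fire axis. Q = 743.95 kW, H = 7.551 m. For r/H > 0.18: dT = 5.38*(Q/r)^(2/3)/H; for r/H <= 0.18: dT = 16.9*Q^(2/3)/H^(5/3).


r/H = 0.903 / 7.551 = 0.11959
r/H <= 0.18, so dT = 16.9*Q^(2/3)/H^(5/3)
Q^(2/3) = 82.104
H^(5/3) = 29.063
dT = 16.9 * 82.104 / 29.063 = 47.743 K

47.743 K


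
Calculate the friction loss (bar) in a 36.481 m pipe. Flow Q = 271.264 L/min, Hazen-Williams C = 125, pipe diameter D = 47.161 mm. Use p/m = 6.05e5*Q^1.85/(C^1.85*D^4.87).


Q^1.85 = 31752
C^1.85 = 7573.3
D^4.87 = 1.4137e+08
p/m = 0.017943 bar/m
p_total = 0.017943 * 36.481 = 0.65458 bar

0.65458 bar


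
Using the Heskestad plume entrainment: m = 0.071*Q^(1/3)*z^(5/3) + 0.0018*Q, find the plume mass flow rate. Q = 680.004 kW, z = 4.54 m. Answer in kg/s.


Q^(1/3) = 8.7937
z^(5/3) = 12.448
First term = 0.071 * 8.7937 * 12.448 = 7.7718
Second term = 0.0018 * 680.004 = 1.2240
m = 8.9958 kg/s

8.9958 kg/s


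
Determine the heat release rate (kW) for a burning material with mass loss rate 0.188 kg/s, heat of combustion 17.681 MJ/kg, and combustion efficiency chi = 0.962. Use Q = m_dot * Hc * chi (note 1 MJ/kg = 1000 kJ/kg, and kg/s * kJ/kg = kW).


Hc = 17.681 MJ/kg = 17.681 * 1000 kJ/kg = 17681 kJ/kg
Q = 0.188 kg/s * 17681 kJ/kg * 0.962 = 3197.7 kW

3197.7 kW


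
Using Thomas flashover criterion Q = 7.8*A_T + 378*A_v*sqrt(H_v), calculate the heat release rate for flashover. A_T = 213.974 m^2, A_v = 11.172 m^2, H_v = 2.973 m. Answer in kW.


7.8*A_T = 1669.0
sqrt(H_v) = 1.7242
378*A_v*sqrt(H_v) = 7281.5
Q = 1669.0 + 7281.5 = 8950.5 kW

8950.5 kW


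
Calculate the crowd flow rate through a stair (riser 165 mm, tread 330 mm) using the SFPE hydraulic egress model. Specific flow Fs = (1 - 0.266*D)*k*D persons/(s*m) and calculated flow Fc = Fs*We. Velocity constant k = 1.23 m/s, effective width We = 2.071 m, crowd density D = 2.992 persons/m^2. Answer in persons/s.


1 - 0.266*D = 1 - 0.266*2.992 = 0.20413
Fs = 0.20413 * 1.23 * 2.992 = 0.75122 persons/(s*m)
Fc = 0.75122 * 2.071 = 1.5558 persons/s

1.5558 persons/s


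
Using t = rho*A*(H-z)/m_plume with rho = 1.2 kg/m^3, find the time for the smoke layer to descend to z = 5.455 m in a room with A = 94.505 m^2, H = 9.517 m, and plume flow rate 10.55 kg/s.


H - z = 4.062 m
t = 1.2 * 94.505 * 4.062 / 10.55 = 43.664 s

43.664 s


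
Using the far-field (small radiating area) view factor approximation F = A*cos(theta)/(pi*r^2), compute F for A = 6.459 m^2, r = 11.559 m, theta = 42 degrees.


cos(42 deg) = 0.74314
pi*r^2 = 419.75
F = 6.459 * 0.74314 / 419.75 = 0.011435

0.011435


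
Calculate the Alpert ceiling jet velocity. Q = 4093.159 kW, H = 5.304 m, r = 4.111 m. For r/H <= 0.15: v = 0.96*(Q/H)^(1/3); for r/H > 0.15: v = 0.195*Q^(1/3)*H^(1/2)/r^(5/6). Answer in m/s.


r/H = 4.111 / 5.304 = 0.77508
r/H > 0.15, so v = 0.195*Q^(1/3)*H^(1/2)/r^(5/6)
Q^(1/3) = 15.996
H^(1/2) = 2.3030
r^(5/6) = 3.2481
v = 0.195 * 15.996 * 2.3030 / 3.2481 = 2.2117 m/s

2.2117 m/s


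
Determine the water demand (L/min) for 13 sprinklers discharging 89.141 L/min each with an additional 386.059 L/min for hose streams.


Sprinkler demand = 13 * 89.141 = 1158.833 L/min
Total = 1158.833 + 386.059 = 1544.892 L/min

1544.892 L/min


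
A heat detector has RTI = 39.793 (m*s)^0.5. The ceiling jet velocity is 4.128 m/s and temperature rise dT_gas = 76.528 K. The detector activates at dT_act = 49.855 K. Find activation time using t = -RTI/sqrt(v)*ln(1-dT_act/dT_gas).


dT_act/dT_gas = 0.65146
ln(1 - 0.65146) = -1.0540
t = -39.793 / sqrt(4.128) * -1.0540 = 20.643 s

20.643 s


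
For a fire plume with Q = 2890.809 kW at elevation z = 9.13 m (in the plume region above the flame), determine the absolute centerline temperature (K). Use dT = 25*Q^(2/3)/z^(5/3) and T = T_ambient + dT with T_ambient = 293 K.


Q^(2/3) = 202.93
z^(5/3) = 39.883
dT = 25 * 202.93 / 39.883 = 127.20 K
T = 293 + 127.20 = 420.20 K

420.20 K


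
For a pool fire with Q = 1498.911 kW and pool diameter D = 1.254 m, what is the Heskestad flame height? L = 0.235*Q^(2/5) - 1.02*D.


Q^(2/5) = 18.634
0.235 * Q^(2/5) = 4.3790
1.02 * D = 1.2791
L = 3.1000 m

3.1000 m


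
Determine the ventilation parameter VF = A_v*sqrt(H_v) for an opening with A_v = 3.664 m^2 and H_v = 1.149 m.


sqrt(H_v) = 1.0719
VF = 3.664 * 1.0719 = 3.9275 m^(5/2)

3.9275 m^(5/2)


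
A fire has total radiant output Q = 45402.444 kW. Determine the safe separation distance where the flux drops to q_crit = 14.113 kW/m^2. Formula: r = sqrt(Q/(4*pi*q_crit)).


4*pi*q_crit = 177.35
Q/(4*pi*q_crit) = 256.01
r = sqrt(256.01) = 16.000 m

16.000 m


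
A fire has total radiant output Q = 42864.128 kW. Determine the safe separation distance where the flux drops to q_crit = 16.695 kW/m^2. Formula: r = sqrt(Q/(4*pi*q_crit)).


4*pi*q_crit = 209.80
Q/(4*pi*q_crit) = 204.31
r = sqrt(204.31) = 14.294 m

14.294 m


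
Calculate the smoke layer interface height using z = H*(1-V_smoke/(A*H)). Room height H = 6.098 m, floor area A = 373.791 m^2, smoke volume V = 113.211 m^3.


V/(A*H) = 0.049668
1 - 0.049668 = 0.95033
z = 6.098 * 0.95033 = 5.7951 m

5.7951 m


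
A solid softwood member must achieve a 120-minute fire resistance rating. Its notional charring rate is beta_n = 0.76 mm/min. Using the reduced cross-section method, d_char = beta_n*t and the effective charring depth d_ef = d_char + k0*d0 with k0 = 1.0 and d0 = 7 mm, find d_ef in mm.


d_char = 0.76 * 120 = 91.2 mm
d_ef = 91.2 + 1.0*7 = 98.2 mm

98.2 mm


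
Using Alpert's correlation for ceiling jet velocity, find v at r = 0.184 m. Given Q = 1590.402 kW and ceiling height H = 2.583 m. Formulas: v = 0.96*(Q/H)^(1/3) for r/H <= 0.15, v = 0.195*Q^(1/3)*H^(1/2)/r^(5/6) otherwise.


r/H = 0.184 / 2.583 = 0.071235
r/H <= 0.15, so v = 0.96*(Q/H)^(1/3)
Q/H = 615.72
(Q/H)^(1/3) = 8.5073
v = 0.96 * 8.5073 = 8.1671 m/s

8.1671 m/s


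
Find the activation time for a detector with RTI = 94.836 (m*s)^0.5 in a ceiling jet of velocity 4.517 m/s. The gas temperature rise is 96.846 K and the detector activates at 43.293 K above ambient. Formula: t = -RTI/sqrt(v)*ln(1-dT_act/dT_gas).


dT_act/dT_gas = 0.44703
ln(1 - 0.44703) = -0.59245
t = -94.836 / sqrt(4.517) * -0.59245 = 26.436 s

26.436 s


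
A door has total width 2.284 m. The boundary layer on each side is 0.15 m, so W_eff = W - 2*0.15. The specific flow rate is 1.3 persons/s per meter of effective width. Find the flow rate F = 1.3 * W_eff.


W_eff = 2.284 - 0.30 = 1.984 m
F = 1.3 * 1.984 = 2.5792 persons/s

2.5792 persons/s


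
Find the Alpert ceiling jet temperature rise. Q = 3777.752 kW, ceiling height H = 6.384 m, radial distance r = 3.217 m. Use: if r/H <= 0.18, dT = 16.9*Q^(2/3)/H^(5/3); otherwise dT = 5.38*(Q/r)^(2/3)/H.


r/H = 3.217 / 6.384 = 0.50392
r/H > 0.18, so dT = 5.38*(Q/r)^(2/3)/H
Q/r = 1174.3
(Q/r)^(2/3) = 111.31
dT = 5.38 * 111.31 / 6.384 = 93.802 K

93.802 K


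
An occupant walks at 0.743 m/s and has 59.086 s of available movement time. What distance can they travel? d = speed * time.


d = 0.743 * 59.086 = 43.901 m

43.901 m


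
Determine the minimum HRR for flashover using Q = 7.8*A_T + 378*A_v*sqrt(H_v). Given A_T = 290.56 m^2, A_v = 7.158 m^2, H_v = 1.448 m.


7.8*A_T = 2266.368
sqrt(H_v) = 1.2033
378*A_v*sqrt(H_v) = 3255.9
Q = 2266.368 + 3255.9 = 5522.2 kW

5522.2 kW


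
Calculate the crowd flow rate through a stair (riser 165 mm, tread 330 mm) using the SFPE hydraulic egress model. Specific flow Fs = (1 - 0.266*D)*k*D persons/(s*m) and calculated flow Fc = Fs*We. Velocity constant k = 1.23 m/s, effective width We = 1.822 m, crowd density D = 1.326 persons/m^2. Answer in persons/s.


1 - 0.266*D = 1 - 0.266*1.326 = 0.64728
Fs = 0.64728 * 1.23 * 1.326 = 1.0557 persons/(s*m)
Fc = 1.0557 * 1.822 = 1.9235 persons/s

1.9235 persons/s


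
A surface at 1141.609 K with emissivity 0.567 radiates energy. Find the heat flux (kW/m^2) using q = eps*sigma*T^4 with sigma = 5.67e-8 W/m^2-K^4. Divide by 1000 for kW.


T^4 = 1.6985e+12
q = 0.567 * 5.67e-8 * 1.6985e+12 / 1000 = 54.605 kW/m^2

54.605 kW/m^2


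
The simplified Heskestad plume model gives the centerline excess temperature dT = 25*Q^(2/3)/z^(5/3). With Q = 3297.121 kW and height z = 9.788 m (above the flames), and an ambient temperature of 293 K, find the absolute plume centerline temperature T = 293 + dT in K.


Q^(2/3) = 221.53
z^(5/3) = 44.787
dT = 25 * 221.53 / 44.787 = 123.65 K
T = 293 + 123.65 = 416.65 K

416.65 K


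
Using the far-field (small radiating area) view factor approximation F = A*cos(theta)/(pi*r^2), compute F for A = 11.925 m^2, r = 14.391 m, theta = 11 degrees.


cos(11 deg) = 0.98163
pi*r^2 = 650.63
F = 11.925 * 0.98163 / 650.63 = 0.017992

0.017992


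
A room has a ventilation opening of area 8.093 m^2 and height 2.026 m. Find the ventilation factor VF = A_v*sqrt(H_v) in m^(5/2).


sqrt(H_v) = 1.4234
VF = 8.093 * 1.4234 = 11.519 m^(5/2)

11.519 m^(5/2)


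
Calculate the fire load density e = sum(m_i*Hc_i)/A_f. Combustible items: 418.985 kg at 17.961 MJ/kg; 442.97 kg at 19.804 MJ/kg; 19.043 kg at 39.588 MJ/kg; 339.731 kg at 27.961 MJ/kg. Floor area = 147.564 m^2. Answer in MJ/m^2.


Total energy = 418.985*17.961 + 442.97*19.804 + 19.043*39.588 + 339.731*27.961
= 7525.390 + 8772.578 + 753.8743 + 9499.218
= 26551.06 MJ
e = 26551.06 / 147.564 = 179.93 MJ/m^2

179.93 MJ/m^2


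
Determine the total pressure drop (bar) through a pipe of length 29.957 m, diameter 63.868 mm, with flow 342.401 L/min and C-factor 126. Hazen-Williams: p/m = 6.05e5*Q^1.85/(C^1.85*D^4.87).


Q^1.85 = 48853
C^1.85 = 7685.7
D^4.87 = 6.1906e+08
p/m = 0.0062120 bar/m
p_total = 0.0062120 * 29.957 = 0.18609 bar

0.18609 bar


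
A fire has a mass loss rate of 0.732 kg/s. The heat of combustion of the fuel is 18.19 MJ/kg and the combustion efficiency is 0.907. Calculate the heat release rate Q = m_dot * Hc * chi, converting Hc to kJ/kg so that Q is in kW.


Hc = 18.19 MJ/kg = 18.19 * 1000 kJ/kg = 18190 kJ/kg
Q = 0.732 kg/s * 18190 kJ/kg * 0.907 = 12077 kW

12077 kW


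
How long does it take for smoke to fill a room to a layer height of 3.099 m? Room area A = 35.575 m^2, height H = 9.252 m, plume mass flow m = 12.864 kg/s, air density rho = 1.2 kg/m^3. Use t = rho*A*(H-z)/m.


H - z = 6.153 m
t = 1.2 * 35.575 * 6.153 / 12.864 = 20.419 s

20.419 s


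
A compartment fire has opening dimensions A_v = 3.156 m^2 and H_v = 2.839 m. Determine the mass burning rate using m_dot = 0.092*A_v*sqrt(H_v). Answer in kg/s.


sqrt(H_v) = 1.6849
m_dot = 0.092 * 3.156 * 1.6849 = 0.48922 kg/s

0.48922 kg/s


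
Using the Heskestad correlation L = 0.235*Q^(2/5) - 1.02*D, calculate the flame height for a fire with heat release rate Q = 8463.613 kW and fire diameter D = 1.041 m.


Q^(2/5) = 37.241
0.235 * Q^(2/5) = 8.7517
1.02 * D = 1.0618
L = 7.6898 m

7.6898 m


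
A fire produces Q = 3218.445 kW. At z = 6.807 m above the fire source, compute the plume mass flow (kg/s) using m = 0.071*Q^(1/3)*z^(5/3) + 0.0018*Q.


Q^(1/3) = 14.764
z^(5/3) = 24.449
First term = 0.071 * 14.764 * 24.449 = 25.629
Second term = 0.0018 * 3218.445 = 5.7932
m = 31.422 kg/s

31.422 kg/s


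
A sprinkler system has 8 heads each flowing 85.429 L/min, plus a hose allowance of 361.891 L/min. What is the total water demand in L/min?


Sprinkler demand = 8 * 85.429 = 683.432 L/min
Total = 683.432 + 361.891 = 1045.323 L/min

1045.323 L/min


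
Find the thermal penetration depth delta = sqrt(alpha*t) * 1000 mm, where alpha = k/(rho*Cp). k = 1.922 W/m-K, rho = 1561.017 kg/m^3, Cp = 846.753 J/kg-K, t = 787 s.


alpha = 1.922 / (1561.017 * 846.753) = 1.4541e-06 m^2/s
alpha * t = 0.0011444
delta = sqrt(0.0011444) * 1000 = 33.828 mm

33.828 mm


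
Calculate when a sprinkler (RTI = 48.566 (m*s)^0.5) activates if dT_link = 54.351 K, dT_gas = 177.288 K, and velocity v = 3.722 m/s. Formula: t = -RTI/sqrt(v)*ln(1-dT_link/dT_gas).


dT_link/dT_gas = 0.30657
ln(1 - 0.30657) = -0.36610
t = -48.566 / sqrt(3.722) * -0.36610 = 9.2161 s

9.2161 s


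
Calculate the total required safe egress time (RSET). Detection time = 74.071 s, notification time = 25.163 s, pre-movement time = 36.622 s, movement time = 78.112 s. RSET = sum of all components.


Total = 74.071 + 25.163 + 36.622 + 78.112 = 213.968 s

213.968 s


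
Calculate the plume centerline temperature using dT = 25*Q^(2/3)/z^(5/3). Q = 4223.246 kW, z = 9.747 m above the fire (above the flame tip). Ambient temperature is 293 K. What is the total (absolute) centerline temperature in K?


Q^(2/3) = 261.27
z^(5/3) = 44.475
dT = 25 * 261.27 / 44.475 = 146.87 K
T = 293 + 146.87 = 439.87 K

439.87 K


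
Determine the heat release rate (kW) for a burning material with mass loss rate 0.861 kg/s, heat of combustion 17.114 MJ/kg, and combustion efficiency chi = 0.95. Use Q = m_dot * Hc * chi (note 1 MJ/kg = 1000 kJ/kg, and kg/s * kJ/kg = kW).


Hc = 17.114 MJ/kg = 17.114 * 1000 kJ/kg = 17114 kJ/kg
Q = 0.861 kg/s * 17114 kJ/kg * 0.95 = 13998 kW

13998 kW


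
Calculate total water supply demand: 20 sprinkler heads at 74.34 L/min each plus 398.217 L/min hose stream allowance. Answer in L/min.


Sprinkler demand = 20 * 74.34 = 1486.8 L/min
Total = 1486.8 + 398.217 = 1885.017 L/min

1885.017 L/min


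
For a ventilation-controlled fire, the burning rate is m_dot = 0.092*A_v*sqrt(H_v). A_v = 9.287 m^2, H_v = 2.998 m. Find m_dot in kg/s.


sqrt(H_v) = 1.7315
m_dot = 0.092 * 9.287 * 1.7315 = 1.4794 kg/s

1.4794 kg/s


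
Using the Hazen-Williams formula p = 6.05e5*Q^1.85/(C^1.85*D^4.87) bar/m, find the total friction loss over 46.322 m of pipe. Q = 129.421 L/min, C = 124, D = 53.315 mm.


Q^1.85 = 8076.2
C^1.85 = 7461.6
D^4.87 = 2.5690e+08
p/m = 0.0025490 bar/m
p_total = 0.0025490 * 46.322 = 0.11808 bar

0.11808 bar


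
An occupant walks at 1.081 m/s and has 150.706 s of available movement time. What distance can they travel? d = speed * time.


d = 1.081 * 150.706 = 162.91 m

162.91 m


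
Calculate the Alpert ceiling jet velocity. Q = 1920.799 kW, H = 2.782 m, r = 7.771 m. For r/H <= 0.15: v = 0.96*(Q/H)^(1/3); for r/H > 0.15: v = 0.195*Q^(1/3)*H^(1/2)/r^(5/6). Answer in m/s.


r/H = 7.771 / 2.782 = 2.7933
r/H > 0.15, so v = 0.195*Q^(1/3)*H^(1/2)/r^(5/6)
Q^(1/3) = 12.431
H^(1/2) = 1.6679
r^(5/6) = 5.5216
v = 0.195 * 12.431 * 1.6679 / 5.5216 = 0.73222 m/s

0.73222 m/s


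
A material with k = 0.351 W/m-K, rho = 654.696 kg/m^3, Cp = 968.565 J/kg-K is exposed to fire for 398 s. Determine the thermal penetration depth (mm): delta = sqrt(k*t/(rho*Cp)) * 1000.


alpha = 0.351 / (654.696 * 968.565) = 5.5353e-07 m^2/s
alpha * t = 0.00022030
delta = sqrt(0.00022030) * 1000 = 14.843 mm

14.843 mm


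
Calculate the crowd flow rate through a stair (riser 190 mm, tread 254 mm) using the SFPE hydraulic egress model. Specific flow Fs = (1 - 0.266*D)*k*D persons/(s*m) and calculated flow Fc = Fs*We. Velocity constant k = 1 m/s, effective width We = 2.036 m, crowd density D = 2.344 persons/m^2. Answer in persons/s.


1 - 0.266*D = 1 - 0.266*2.344 = 0.37650
Fs = 0.37650 * 1 * 2.344 = 0.88251 persons/(s*m)
Fc = 0.88251 * 2.036 = 1.7968 persons/s

1.7968 persons/s


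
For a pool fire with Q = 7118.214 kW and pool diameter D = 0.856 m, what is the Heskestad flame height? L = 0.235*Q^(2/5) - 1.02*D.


Q^(2/5) = 34.749
0.235 * Q^(2/5) = 8.1661
1.02 * D = 0.87312
L = 7.2930 m

7.2930 m


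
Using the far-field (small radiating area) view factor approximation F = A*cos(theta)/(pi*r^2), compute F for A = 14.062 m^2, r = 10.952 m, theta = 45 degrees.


cos(45 deg) = 0.70711
pi*r^2 = 376.82
F = 14.062 * 0.70711 / 376.82 = 0.026387

0.026387


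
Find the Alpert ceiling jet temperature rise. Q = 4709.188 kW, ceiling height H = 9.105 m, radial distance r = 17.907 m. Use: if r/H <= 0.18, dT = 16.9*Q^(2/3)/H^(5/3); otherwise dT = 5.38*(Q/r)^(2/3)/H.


r/H = 17.907 / 9.105 = 1.9667
r/H > 0.18, so dT = 5.38*(Q/r)^(2/3)/H
Q/r = 262.98
(Q/r)^(2/3) = 41.047
dT = 5.38 * 41.047 / 9.105 = 24.254 K

24.254 K


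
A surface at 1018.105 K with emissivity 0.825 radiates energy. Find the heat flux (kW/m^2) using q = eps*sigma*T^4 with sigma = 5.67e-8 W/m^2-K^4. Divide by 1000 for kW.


T^4 = 1.0744e+12
q = 0.825 * 5.67e-8 * 1.0744e+12 / 1000 = 50.258 kW/m^2

50.258 kW/m^2


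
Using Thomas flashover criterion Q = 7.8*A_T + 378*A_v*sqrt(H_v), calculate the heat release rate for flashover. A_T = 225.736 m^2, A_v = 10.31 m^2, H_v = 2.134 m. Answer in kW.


7.8*A_T = 1760.7
sqrt(H_v) = 1.4608
378*A_v*sqrt(H_v) = 5693.1
Q = 1760.7 + 5693.1 = 7453.8 kW

7453.8 kW


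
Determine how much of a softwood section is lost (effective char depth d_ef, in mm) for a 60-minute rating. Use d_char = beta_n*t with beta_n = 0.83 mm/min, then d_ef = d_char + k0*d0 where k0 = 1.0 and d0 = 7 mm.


d_char = 0.83 * 60 = 49.8 mm
d_ef = 49.8 + 1.0*7 = 56.8 mm

56.8 mm


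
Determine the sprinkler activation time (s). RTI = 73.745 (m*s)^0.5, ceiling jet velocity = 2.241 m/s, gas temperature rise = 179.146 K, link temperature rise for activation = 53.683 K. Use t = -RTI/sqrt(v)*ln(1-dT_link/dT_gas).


dT_link/dT_gas = 0.29966
ln(1 - 0.29966) = -0.35619
t = -73.745 / sqrt(2.241) * -0.35619 = 17.547 s

17.547 s


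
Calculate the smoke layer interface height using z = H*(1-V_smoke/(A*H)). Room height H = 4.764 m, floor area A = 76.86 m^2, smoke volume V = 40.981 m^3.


V/(A*H) = 0.11192
1 - 0.11192 = 0.88808
z = 4.764 * 0.88808 = 4.2308 m

4.2308 m


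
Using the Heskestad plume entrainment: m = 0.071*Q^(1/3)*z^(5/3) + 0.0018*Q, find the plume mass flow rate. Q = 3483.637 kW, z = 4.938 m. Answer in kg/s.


Q^(1/3) = 15.159
z^(5/3) = 14.319
First term = 0.071 * 15.159 * 14.319 = 15.412
Second term = 0.0018 * 3483.637 = 6.2705
m = 21.682 kg/s

21.682 kg/s


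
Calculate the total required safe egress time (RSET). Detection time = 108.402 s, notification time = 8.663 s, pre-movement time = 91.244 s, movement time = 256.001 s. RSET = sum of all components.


Total = 108.402 + 8.663 + 91.244 + 256.001 = 464.31 s

464.31 s


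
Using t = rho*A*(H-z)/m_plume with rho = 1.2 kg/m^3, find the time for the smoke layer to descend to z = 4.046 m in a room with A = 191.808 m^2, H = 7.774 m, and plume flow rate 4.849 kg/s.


H - z = 3.728 m
t = 1.2 * 191.808 * 3.728 / 4.849 = 176.96 s

176.96 s


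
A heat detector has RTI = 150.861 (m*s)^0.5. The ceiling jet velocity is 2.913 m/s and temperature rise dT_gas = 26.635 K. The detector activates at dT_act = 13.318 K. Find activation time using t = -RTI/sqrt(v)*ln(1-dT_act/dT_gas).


dT_act/dT_gas = 0.50002
ln(1 - 0.50002) = -0.69318
t = -150.861 / sqrt(2.913) * -0.69318 = 61.271 s

61.271 s


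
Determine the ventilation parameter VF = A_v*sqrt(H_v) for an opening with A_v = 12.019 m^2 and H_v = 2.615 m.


sqrt(H_v) = 1.6171
VF = 12.019 * 1.6171 = 19.436 m^(5/2)

19.436 m^(5/2)


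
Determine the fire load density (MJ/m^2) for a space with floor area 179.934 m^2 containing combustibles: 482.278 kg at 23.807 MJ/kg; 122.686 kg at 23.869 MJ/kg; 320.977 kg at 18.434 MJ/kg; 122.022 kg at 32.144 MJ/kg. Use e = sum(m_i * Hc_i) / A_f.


Total energy = 482.278*23.807 + 122.686*23.869 + 320.977*18.434 + 122.022*32.144
= 11481.59 + 2928.392 + 5916.890 + 3922.275
= 24249.15 MJ
e = 24249.15 / 179.934 = 134.77 MJ/m^2

134.77 MJ/m^2


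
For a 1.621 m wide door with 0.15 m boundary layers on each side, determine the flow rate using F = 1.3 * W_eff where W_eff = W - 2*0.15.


W_eff = 1.621 - 0.30 = 1.321 m
F = 1.3 * 1.321 = 1.7173 persons/s

1.7173 persons/s


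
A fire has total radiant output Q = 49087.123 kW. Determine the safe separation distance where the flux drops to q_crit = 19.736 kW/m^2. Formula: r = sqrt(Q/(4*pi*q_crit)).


4*pi*q_crit = 248.01
Q/(4*pi*q_crit) = 197.92
r = sqrt(197.92) = 14.069 m

14.069 m


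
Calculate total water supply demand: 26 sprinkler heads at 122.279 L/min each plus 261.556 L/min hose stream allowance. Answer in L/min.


Sprinkler demand = 26 * 122.279 = 3179.254 L/min
Total = 3179.254 + 261.556 = 3440.81 L/min

3440.81 L/min


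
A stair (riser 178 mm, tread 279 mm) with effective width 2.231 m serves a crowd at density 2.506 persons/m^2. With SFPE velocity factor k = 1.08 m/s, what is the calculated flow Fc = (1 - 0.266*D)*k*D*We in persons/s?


1 - 0.266*D = 1 - 0.266*2.506 = 0.33340
Fs = 0.33340 * 1.08 * 2.506 = 0.90235 persons/(s*m)
Fc = 0.90235 * 2.231 = 2.0131 persons/s

2.0131 persons/s


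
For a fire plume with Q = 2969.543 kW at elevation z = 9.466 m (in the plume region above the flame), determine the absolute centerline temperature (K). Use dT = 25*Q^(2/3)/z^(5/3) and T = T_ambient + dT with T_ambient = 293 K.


Q^(2/3) = 206.60
z^(5/3) = 42.359
dT = 25 * 206.60 / 42.359 = 121.93 K
T = 293 + 121.93 = 414.93 K

414.93 K


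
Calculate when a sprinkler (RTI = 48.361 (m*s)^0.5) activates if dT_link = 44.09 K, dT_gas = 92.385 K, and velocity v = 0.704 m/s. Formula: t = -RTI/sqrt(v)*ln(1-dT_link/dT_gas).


dT_link/dT_gas = 0.47724
ln(1 - 0.47724) = -0.64864
t = -48.361 / sqrt(0.704) * -0.64864 = 37.386 s

37.386 s


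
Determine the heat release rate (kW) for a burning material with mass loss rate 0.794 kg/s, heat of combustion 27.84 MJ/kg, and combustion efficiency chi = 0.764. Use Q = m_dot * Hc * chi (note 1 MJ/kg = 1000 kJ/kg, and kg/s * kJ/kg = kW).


Hc = 27.84 MJ/kg = 27.84 * 1000 kJ/kg = 27840 kJ/kg
Q = 0.794 kg/s * 27840 kJ/kg * 0.764 = 16888 kW

16888 kW


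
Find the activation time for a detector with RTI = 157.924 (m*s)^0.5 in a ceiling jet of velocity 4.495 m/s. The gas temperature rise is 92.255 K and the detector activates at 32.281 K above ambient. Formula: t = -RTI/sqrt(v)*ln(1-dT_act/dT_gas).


dT_act/dT_gas = 0.34991
ln(1 - 0.34991) = -0.43065
t = -157.924 / sqrt(4.495) * -0.43065 = 32.078 s

32.078 s


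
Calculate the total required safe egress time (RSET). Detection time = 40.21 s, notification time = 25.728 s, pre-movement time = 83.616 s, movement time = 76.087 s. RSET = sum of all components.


Total = 40.21 + 25.728 + 83.616 + 76.087 = 225.641 s

225.641 s


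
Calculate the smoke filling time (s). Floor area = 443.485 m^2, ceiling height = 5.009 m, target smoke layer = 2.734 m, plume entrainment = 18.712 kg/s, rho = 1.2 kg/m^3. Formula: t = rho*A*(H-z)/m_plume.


H - z = 2.275 m
t = 1.2 * 443.485 * 2.275 / 18.712 = 64.703 s

64.703 s


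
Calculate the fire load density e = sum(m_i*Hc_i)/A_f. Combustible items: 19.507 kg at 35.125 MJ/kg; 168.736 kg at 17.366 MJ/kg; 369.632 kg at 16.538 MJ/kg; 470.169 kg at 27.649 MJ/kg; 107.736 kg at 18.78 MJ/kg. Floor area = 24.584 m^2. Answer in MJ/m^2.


Total energy = 19.507*35.125 + 168.736*17.366 + 369.632*16.538 + 470.169*27.649 + 107.736*18.78
= 685.1834 + 2930.269 + 6112.974 + 12999.70 + 2023.282
= 24751.41 MJ
e = 24751.41 / 24.584 = 1006.8 MJ/m^2

1006.8 MJ/m^2


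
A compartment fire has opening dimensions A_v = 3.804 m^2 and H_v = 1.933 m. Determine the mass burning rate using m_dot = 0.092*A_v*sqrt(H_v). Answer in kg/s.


sqrt(H_v) = 1.3903
m_dot = 0.092 * 3.804 * 1.3903 = 0.48657 kg/s

0.48657 kg/s


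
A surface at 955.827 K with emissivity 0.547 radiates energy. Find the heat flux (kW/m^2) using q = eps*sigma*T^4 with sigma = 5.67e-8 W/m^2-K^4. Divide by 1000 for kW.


T^4 = 8.3467e+11
q = 0.547 * 5.67e-8 * 8.3467e+11 / 1000 = 25.887 kW/m^2

25.887 kW/m^2


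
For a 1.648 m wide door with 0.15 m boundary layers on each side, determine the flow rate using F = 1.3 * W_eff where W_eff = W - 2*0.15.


W_eff = 1.648 - 0.30 = 1.348 m
F = 1.3 * 1.348 = 1.7524 persons/s

1.7524 persons/s


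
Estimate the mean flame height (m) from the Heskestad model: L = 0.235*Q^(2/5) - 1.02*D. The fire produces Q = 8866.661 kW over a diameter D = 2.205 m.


Q^(2/5) = 37.941
0.235 * Q^(2/5) = 8.9160
1.02 * D = 2.2491
L = 6.6669 m

6.6669 m


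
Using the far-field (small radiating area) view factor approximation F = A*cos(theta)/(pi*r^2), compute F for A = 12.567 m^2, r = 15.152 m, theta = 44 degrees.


cos(44 deg) = 0.71934
pi*r^2 = 721.26
F = 12.567 * 0.71934 / 721.26 = 0.012534

0.012534


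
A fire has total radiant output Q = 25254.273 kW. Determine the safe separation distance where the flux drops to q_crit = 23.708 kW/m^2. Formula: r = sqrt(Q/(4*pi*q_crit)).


4*pi*q_crit = 297.92
Q/(4*pi*q_crit) = 84.768
r = sqrt(84.768) = 9.2069 m

9.2069 m


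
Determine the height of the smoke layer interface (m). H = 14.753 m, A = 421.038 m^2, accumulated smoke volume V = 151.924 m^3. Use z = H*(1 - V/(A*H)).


V/(A*H) = 0.024458
1 - 0.024458 = 0.97554
z = 14.753 * 0.97554 = 14.392 m

14.392 m


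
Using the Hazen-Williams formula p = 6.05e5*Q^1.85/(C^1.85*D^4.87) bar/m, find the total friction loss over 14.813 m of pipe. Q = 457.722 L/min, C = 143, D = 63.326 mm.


Q^1.85 = 83582
C^1.85 = 9713.4
D^4.87 = 5.9389e+08
p/m = 0.0087658 bar/m
p_total = 0.0087658 * 14.813 = 0.12985 bar

0.12985 bar


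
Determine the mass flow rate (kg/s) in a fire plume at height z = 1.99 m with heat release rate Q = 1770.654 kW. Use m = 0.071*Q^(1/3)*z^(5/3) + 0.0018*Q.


Q^(1/3) = 12.098
z^(5/3) = 3.1484
First term = 0.071 * 12.098 * 3.1484 = 2.7043
Second term = 0.0018 * 1770.654 = 3.1872
m = 5.8915 kg/s

5.8915 kg/s


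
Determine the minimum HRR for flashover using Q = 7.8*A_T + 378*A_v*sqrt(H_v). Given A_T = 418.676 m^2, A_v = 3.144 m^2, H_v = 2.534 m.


7.8*A_T = 3265.7
sqrt(H_v) = 1.5919
378*A_v*sqrt(H_v) = 1891.8
Q = 3265.7 + 1891.8 = 5157.5 kW

5157.5 kW


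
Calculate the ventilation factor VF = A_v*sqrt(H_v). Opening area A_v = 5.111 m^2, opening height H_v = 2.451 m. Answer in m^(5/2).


sqrt(H_v) = 1.5656
VF = 5.111 * 1.5656 = 8.0016 m^(5/2)

8.0016 m^(5/2)


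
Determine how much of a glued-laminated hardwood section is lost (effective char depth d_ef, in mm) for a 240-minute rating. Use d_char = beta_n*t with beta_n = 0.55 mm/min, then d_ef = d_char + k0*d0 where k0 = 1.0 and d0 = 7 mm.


d_char = 0.55 * 240 = 132 mm
d_ef = 132 + 1.0*7 = 139 mm

139 mm


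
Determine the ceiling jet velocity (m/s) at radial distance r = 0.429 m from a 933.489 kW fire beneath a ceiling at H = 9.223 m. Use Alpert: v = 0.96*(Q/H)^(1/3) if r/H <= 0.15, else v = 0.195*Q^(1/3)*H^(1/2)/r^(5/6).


r/H = 0.429 / 9.223 = 0.046514
r/H <= 0.15, so v = 0.96*(Q/H)^(1/3)
Q/H = 101.21
(Q/H)^(1/3) = 4.6603
v = 0.96 * 4.6603 = 4.4739 m/s

4.4739 m/s


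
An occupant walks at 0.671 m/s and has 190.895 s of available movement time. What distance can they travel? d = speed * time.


d = 0.671 * 190.895 = 128.09 m

128.09 m


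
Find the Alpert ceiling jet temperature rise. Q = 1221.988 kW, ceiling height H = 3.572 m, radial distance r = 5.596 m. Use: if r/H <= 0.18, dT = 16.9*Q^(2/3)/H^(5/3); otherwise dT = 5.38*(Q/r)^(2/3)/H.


r/H = 5.596 / 3.572 = 1.5666
r/H > 0.18, so dT = 5.38*(Q/r)^(2/3)/H
Q/r = 218.37
(Q/r)^(2/3) = 36.263
dT = 5.38 * 36.263 / 3.572 = 54.617 K

54.617 K


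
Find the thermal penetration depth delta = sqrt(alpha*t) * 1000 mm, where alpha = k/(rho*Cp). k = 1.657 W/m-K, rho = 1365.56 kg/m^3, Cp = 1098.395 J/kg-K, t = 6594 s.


alpha = 1.657 / (1365.56 * 1098.395) = 1.1047e-06 m^2/s
alpha * t = 0.0072845
delta = sqrt(0.0072845) * 1000 = 85.350 mm

85.350 mm


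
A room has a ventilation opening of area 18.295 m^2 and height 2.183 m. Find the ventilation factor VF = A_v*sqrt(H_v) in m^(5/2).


sqrt(H_v) = 1.4775
VF = 18.295 * 1.4775 = 27.031 m^(5/2)

27.031 m^(5/2)


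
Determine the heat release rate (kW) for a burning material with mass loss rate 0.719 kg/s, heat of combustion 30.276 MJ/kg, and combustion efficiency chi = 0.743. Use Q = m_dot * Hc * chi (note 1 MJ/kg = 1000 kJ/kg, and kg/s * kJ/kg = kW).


Hc = 30.276 MJ/kg = 30.276 * 1000 kJ/kg = 30276 kJ/kg
Q = 0.719 kg/s * 30276 kJ/kg * 0.743 = 16174 kW

16174 kW


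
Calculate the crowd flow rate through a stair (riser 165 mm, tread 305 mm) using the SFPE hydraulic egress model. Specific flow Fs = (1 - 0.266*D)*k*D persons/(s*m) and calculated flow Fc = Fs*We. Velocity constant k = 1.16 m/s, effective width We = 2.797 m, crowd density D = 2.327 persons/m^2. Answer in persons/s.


1 - 0.266*D = 1 - 0.266*2.327 = 0.38102
Fs = 0.38102 * 1.16 * 2.327 = 1.0285 persons/(s*m)
Fc = 1.0285 * 2.797 = 2.8767 persons/s

2.8767 persons/s


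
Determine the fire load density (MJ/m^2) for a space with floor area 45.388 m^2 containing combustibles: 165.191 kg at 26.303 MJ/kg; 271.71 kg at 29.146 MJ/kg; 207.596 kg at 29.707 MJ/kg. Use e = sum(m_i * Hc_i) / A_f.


Total energy = 165.191*26.303 + 271.71*29.146 + 207.596*29.707
= 4345.019 + 7919.260 + 6167.054
= 18431.33 MJ
e = 18431.33 / 45.388 = 406.08 MJ/m^2

406.08 MJ/m^2


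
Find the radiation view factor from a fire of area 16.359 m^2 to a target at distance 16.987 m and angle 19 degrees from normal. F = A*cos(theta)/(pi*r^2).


cos(19 deg) = 0.94552
pi*r^2 = 906.53
F = 16.359 * 0.94552 / 906.53 = 0.017063

0.017063


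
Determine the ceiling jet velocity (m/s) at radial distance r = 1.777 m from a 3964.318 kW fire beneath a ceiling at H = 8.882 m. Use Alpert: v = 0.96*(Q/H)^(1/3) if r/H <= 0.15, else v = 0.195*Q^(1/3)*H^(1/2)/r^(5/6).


r/H = 1.777 / 8.882 = 0.20007
r/H > 0.15, so v = 0.195*Q^(1/3)*H^(1/2)/r^(5/6)
Q^(1/3) = 15.827
H^(1/2) = 2.9803
r^(5/6) = 1.6146
v = 0.195 * 15.827 * 2.9803 / 1.6146 = 5.6965 m/s

5.6965 m/s


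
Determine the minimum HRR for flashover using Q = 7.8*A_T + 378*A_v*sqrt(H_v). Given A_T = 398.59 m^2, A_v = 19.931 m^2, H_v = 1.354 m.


7.8*A_T = 3109.002
sqrt(H_v) = 1.1636
378*A_v*sqrt(H_v) = 8766.6
Q = 3109.002 + 8766.6 = 11876 kW

11876 kW


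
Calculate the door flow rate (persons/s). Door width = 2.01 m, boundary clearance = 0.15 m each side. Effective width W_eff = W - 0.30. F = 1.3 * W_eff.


W_eff = 2.01 - 0.30 = 1.71 m
F = 1.3 * 1.71 = 2.223 persons/s

2.223 persons/s


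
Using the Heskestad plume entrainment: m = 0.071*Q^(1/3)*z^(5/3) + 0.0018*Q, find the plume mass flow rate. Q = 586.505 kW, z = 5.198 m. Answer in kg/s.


Q^(1/3) = 8.3706
z^(5/3) = 15.598
First term = 0.071 * 8.3706 * 15.598 = 9.2699
Second term = 0.0018 * 586.505 = 1.0557
m = 10.326 kg/s

10.326 kg/s


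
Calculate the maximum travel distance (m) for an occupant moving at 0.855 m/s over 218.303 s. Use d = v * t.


d = 0.855 * 218.303 = 186.65 m

186.65 m


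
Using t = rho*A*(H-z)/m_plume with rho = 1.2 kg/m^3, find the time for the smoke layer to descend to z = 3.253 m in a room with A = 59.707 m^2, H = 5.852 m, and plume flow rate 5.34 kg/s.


H - z = 2.599 m
t = 1.2 * 59.707 * 2.599 / 5.34 = 34.872 s

34.872 s


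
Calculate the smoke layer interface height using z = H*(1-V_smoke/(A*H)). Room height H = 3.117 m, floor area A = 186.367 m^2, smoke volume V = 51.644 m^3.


V/(A*H) = 0.088903
1 - 0.088903 = 0.91110
z = 3.117 * 0.91110 = 2.8399 m

2.8399 m


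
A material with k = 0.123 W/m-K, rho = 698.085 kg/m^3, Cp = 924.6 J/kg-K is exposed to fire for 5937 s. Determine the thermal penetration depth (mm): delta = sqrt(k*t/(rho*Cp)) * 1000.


alpha = 0.123 / (698.085 * 924.6) = 1.9056e-07 m^2/s
alpha * t = 0.0011314
delta = sqrt(0.0011314) * 1000 = 33.636 mm

33.636 mm


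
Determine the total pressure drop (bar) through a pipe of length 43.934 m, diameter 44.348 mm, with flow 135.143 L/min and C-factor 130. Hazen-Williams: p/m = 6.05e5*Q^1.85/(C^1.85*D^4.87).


Q^1.85 = 8749.2
C^1.85 = 8143.2
D^4.87 = 1.0478e+08
p/m = 0.0062037 bar/m
p_total = 0.0062037 * 43.934 = 0.27255 bar

0.27255 bar


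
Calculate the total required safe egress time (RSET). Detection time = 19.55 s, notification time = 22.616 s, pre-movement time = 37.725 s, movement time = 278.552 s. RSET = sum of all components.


Total = 19.55 + 22.616 + 37.725 + 278.552 = 358.443 s

358.443 s


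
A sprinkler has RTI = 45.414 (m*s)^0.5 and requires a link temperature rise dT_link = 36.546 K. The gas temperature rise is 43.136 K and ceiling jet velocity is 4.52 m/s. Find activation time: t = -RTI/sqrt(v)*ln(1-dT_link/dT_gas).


dT_link/dT_gas = 0.84723
ln(1 - 0.84723) = -1.8788
t = -45.414 / sqrt(4.52) * -1.8788 = 40.133 s

40.133 s


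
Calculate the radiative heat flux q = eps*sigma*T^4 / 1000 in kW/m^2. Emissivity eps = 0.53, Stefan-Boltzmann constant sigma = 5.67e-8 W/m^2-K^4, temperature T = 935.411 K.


T^4 = 7.6561e+11
q = 0.53 * 5.67e-8 * 7.6561e+11 / 1000 = 23.007 kW/m^2

23.007 kW/m^2


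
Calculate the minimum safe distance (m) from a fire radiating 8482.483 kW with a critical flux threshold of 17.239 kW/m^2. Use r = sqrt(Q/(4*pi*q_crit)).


4*pi*q_crit = 216.63
Q/(4*pi*q_crit) = 39.156
r = sqrt(39.156) = 6.2575 m

6.2575 m


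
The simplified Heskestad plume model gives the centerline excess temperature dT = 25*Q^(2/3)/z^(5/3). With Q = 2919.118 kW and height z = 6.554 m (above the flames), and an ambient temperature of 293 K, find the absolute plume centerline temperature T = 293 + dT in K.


Q^(2/3) = 204.25
z^(5/3) = 22.953
dT = 25 * 204.25 / 22.953 = 222.47 K
T = 293 + 222.47 = 515.47 K

515.47 K


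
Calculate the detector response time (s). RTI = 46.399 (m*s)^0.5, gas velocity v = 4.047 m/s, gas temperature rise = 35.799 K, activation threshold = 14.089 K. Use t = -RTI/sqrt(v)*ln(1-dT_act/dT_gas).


dT_act/dT_gas = 0.39356
ln(1 - 0.39356) = -0.50015
t = -46.399 / sqrt(4.047) * -0.50015 = 11.536 s

11.536 s


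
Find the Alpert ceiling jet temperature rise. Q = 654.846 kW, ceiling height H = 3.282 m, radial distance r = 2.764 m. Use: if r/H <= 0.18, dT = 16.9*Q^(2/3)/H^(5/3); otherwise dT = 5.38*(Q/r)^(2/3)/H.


r/H = 2.764 / 3.282 = 0.84217
r/H > 0.18, so dT = 5.38*(Q/r)^(2/3)/H
Q/r = 236.92
(Q/r)^(2/3) = 38.288
dT = 5.38 * 38.288 / 3.282 = 62.764 K

62.764 K


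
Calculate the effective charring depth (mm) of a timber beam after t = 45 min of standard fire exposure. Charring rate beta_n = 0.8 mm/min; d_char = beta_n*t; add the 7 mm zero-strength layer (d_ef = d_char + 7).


d_char = 0.8 * 45 = 36 mm
d_ef = 36 + 1.0*7 = 43 mm

43 mm


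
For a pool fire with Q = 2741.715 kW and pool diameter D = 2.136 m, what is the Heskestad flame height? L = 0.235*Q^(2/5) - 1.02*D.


Q^(2/5) = 23.725
0.235 * Q^(2/5) = 5.5754
1.02 * D = 2.1787
L = 3.3967 m

3.3967 m


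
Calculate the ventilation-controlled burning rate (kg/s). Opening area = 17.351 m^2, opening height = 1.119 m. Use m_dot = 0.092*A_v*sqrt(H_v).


sqrt(H_v) = 1.0578
m_dot = 0.092 * 17.351 * 1.0578 = 1.6886 kg/s

1.6886 kg/s


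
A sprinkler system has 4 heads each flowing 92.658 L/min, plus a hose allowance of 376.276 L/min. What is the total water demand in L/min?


Sprinkler demand = 4 * 92.658 = 370.632 L/min
Total = 370.632 + 376.276 = 746.908 L/min

746.908 L/min


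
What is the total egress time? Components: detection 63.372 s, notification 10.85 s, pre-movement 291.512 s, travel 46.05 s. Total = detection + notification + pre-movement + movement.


Total = 63.372 + 10.85 + 291.512 + 46.05 = 411.784 s

411.784 s


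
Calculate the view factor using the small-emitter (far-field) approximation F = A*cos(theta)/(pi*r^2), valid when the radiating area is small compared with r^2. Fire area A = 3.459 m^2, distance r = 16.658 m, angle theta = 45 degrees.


cos(45 deg) = 0.70711
pi*r^2 = 871.76
F = 3.459 * 0.70711 / 871.76 = 0.0028057

0.0028057


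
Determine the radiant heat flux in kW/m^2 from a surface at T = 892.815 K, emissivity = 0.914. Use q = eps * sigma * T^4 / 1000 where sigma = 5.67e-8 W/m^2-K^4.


T^4 = 6.3540e+11
q = 0.914 * 5.67e-8 * 6.3540e+11 / 1000 = 32.929 kW/m^2

32.929 kW/m^2


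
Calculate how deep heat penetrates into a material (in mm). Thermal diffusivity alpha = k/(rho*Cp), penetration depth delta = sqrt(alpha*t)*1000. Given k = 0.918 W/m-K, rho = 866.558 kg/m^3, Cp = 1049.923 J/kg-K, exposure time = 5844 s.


alpha = 0.918 / (866.558 * 1049.923) = 1.0090e-06 m^2/s
alpha * t = 0.0058965
delta = sqrt(0.0058965) * 1000 = 76.789 mm

76.789 mm


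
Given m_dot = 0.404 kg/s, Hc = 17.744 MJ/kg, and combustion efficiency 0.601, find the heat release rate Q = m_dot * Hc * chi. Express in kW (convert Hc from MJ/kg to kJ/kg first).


Hc = 17.744 MJ/kg = 17.744 * 1000 kJ/kg = 17744 kJ/kg
Q = 0.404 kg/s * 17744 kJ/kg * 0.601 = 4308.3 kW

4308.3 kW


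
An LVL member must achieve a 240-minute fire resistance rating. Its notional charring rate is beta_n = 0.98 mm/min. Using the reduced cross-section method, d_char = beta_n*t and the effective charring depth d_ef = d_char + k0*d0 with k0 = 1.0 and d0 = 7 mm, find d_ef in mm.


d_char = 0.98 * 240 = 235.2 mm
d_ef = 235.2 + 1.0*7 = 242.2 mm

242.2 mm


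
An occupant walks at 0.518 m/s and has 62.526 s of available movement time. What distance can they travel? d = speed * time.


d = 0.518 * 62.526 = 32.388 m

32.388 m
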